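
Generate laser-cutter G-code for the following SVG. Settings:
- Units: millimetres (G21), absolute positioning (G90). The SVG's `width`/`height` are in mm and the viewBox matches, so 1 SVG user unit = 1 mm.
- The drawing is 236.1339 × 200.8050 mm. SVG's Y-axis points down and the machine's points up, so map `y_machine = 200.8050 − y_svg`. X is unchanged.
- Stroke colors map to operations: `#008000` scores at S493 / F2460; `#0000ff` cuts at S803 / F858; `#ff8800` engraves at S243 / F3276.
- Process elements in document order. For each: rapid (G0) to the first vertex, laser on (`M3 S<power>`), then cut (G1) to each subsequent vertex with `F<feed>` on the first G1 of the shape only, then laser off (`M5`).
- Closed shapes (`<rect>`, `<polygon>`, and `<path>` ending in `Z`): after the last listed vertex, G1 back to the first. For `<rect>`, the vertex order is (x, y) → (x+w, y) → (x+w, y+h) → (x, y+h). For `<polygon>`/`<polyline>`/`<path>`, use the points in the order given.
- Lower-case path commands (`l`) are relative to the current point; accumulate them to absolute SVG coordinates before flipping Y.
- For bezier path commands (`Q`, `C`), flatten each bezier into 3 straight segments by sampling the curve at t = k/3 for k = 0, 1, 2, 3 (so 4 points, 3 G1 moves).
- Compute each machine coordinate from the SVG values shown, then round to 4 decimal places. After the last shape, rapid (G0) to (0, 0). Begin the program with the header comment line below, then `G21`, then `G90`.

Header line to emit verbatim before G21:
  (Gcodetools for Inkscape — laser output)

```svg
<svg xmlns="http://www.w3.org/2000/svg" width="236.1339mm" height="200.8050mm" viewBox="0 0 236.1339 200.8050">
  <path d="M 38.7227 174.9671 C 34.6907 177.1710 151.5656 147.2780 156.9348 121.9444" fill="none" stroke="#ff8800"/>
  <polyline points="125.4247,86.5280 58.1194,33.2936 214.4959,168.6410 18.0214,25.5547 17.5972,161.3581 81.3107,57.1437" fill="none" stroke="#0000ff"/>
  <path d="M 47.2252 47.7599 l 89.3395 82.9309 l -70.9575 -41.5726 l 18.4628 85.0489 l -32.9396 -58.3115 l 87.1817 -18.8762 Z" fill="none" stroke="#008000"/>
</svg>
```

viewBox `0 0 236.1339 200.8050` with mm width/height → 1 unit = 1 mm. Flip: y_m = 200.8050 − y_svg.

**Shape 1** — `<path>` cubic bezier, stroke `#ff8800` → engrave (S243, F3276). Control points (SVG): P0=(38.7227,174.9671), P1=(34.6907,177.1710), P2=(151.5656,147.2780), P3=(156.9348,121.9444); sampled at t=k/3. Machine vertices: (38.7227,25.8379) → (66.3851,32.9753) → (123.0049,53.3648) → (156.9348,78.8606). Open path.

**Shape 2** — `<polyline>` open polyline, stroke `#0000ff` → cut (S803, F858). Machine vertices: (125.4247,114.2770) → (58.1194,167.5114) → (214.4959,32.1640) → (18.0214,175.2503) → (17.5972,39.4469) → (81.3107,143.6613). Open path.

**Shape 3** — `<path>` closed polygon, stroke `#008000` → score (S493, F2460). Machine vertices: (47.2252,153.0451) → (136.5647,70.1142) → (65.6072,111.6868) → (84.0700,26.6379) → (51.1304,84.9494) → (138.3121,103.8256) → (47.2252,153.0451). Closed: final G1 returns to the first vertex.

(Gcodetools for Inkscape — laser output)
G21
G90
G0 X38.7227 Y25.8379
M3 S243
G1 X66.3851 Y32.9753 F3276
G1 X123.0049 Y53.3648
G1 X156.9348 Y78.8606
M5
G0 X125.4247 Y114.2770
M3 S803
G1 X58.1194 Y167.5114 F858
G1 X214.4959 Y32.1640
G1 X18.0214 Y175.2503
G1 X17.5972 Y39.4469
G1 X81.3107 Y143.6613
M5
G0 X47.2252 Y153.0451
M3 S493
G1 X136.5647 Y70.1142 F2460
G1 X65.6072 Y111.6868
G1 X84.0700 Y26.6379
G1 X51.1304 Y84.9494
G1 X138.3121 Y103.8256
G1 X47.2252 Y153.0451
M5
G0 X0.0000 Y0.0000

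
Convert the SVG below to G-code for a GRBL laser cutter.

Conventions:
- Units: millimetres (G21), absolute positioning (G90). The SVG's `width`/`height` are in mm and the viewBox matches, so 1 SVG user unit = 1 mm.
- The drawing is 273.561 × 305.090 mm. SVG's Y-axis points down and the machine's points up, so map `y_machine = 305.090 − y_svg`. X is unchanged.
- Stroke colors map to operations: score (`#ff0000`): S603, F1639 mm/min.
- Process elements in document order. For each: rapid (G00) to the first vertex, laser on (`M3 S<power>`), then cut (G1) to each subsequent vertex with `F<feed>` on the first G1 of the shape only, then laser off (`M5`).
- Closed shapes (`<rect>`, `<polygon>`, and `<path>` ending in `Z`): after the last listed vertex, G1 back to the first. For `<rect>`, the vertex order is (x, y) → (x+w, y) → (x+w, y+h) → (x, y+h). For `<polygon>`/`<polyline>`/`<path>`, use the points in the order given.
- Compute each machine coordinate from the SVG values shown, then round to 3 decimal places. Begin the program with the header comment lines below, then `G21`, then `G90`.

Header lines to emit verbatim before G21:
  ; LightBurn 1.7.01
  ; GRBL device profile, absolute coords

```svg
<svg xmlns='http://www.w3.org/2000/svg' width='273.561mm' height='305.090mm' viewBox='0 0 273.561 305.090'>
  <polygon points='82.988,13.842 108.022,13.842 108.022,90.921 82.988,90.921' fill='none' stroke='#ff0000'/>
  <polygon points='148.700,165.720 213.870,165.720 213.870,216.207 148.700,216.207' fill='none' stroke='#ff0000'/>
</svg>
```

1 u = 1 mm; y_m = 305.090 − y.

[1] `<polygon>` rectangle, #ff0000→score S603 F1639: (82.988,291.248) → (108.022,291.248) → (108.022,214.169) → (82.988,214.169) → (82.988,291.248) (closed)

[2] `<polygon>` rectangle, #ff0000→score S603 F1639: (148.700,139.370) → (213.870,139.370) → (213.870,88.883) → (148.700,88.883) → (148.700,139.370) (closed)

; LightBurn 1.7.01
; GRBL device profile, absolute coords
G21
G90
G00 X82.988 Y291.248
M3 S603
G1 X108.022 Y291.248 F1639
G1 X108.022 Y214.169
G1 X82.988 Y214.169
G1 X82.988 Y291.248
M5
G00 X148.700 Y139.370
M3 S603
G1 X213.870 Y139.370 F1639
G1 X213.870 Y88.883
G1 X148.700 Y88.883
G1 X148.700 Y139.370
M5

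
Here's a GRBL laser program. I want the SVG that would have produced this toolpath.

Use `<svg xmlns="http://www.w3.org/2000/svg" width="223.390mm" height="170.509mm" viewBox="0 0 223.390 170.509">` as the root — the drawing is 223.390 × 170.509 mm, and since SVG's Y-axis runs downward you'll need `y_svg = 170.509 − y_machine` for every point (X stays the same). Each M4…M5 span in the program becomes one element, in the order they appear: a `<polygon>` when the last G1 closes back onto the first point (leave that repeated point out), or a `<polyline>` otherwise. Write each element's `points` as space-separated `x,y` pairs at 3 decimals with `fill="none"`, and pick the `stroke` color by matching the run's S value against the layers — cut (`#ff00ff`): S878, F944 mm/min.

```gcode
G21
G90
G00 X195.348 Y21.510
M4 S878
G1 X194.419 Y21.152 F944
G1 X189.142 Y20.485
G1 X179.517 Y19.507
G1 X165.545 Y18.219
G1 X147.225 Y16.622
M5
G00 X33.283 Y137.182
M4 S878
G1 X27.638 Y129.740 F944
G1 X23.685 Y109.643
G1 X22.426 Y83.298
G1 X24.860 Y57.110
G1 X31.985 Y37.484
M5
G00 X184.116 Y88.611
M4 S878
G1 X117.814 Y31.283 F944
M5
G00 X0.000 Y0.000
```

Machine Y-up, SVG Y-down with viewBox height 170.509, so y_svg = 170.509 − y_machine; X carries over. Every run uses S878, so all elements get stroke `#ff00ff` (cut).

Run 1: The run is open, so emit a `<polyline>` with points (Y-flipped): 195.348,148.999 194.419,149.357 189.142,150.024 179.517,151.002 165.545,152.290 147.225,153.887.

Run 2: The run is open, so emit a `<polyline>` with points (Y-flipped): 33.283,33.327 27.638,40.769 23.685,60.866 22.426,87.211 24.860,113.399 31.985,133.025.

Run 3: The run is open, so emit a `<polyline>` with points (Y-flipped): 184.116,81.898 117.814,139.226.

<svg xmlns="http://www.w3.org/2000/svg" width="223.390mm" height="170.509mm" viewBox="0 0 223.390 170.509">
  <polyline points="195.348,148.999 194.419,149.357 189.142,150.024 179.517,151.002 165.545,152.290 147.225,153.887" fill="none" stroke="#ff00ff"/>
  <polyline points="33.283,33.327 27.638,40.769 23.685,60.866 22.426,87.211 24.860,113.399 31.985,133.025" fill="none" stroke="#ff00ff"/>
  <polyline points="184.116,81.898 117.814,139.226" fill="none" stroke="#ff00ff"/>
</svg>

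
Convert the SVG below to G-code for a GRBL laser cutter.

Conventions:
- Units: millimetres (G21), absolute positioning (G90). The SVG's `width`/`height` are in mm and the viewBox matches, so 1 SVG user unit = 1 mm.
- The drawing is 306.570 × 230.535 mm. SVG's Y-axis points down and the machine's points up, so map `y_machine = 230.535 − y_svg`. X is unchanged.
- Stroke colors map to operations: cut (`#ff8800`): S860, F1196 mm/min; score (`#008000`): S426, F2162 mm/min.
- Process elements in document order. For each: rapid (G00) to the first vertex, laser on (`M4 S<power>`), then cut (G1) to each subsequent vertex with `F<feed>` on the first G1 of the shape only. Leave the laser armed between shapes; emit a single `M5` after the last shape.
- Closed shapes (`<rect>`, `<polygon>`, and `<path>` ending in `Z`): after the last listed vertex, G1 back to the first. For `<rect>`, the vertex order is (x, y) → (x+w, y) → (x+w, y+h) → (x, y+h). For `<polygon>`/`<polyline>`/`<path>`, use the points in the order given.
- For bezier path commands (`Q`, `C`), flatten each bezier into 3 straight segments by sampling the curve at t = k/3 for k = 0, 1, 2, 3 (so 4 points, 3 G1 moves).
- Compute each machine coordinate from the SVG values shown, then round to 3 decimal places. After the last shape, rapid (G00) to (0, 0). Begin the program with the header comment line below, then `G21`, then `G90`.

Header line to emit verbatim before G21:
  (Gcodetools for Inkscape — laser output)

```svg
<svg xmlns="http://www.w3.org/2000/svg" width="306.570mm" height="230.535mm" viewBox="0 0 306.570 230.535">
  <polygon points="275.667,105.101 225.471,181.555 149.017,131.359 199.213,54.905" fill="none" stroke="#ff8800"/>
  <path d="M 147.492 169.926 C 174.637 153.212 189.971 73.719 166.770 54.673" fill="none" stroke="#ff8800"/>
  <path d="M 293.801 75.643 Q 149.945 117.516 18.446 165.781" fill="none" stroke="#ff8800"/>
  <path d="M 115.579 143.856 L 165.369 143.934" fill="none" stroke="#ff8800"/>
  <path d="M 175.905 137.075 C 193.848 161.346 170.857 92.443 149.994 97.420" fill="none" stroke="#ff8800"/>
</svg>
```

(Gcodetools for Inkscape — laser output)
G21
G90
G00 X275.667 Y125.434
M4 S860
G1 X225.471 Y48.980 F1196
G1 X149.017 Y99.176
G1 X199.213 Y175.630
G1 X275.667 Y125.434
G00 X147.492 Y60.609
M4 S860
G1 X169.710 Y93.685 F1196
G1 X178.116 Y141.231
G1 X166.770 Y175.862
G00 X293.801 Y154.892
M4 S860
G1 X199.270 Y126.266 F1196
G1 X107.485 Y96.220
G1 X18.446 Y64.754
G00 X115.579 Y86.679
M4 S860
G1 X165.369 Y86.601 F1196
G00 X175.905 Y93.460
M4 S860
G1 X181.798 Y94.060 F1196
G1 X169.971 Y119.653
G1 X149.994 Y133.115
M5
G00 X0.000 Y0.000

viewBox `0 0 306.570 230.535` with mm width/height → 1 unit = 1 mm. Flip: y_m = 230.535 − y_svg.

**Shape 1** — `<polygon>` regular polygon, stroke `#ff8800` → cut (S860, F1196). Machine vertices: (275.667,125.434) → (225.471,48.980) → (149.017,99.176) → (199.213,175.630) → (275.667,125.434). Closed: final G1 returns to the first vertex.

**Shape 2** — `<path>` cubic bezier, stroke `#ff8800` → cut (S860, F1196). Control points (SVG): P0=(147.492,169.926), P1=(174.637,153.212), P2=(189.971,73.719), P3=(166.770,54.673); sampled at t=k/3. Machine vertices: (147.492,60.609) → (169.710,93.685) → (178.116,141.231) → (166.770,175.862). Open path.

**Shape 3** — `<path>` quadratic bezier, stroke `#ff8800` → cut (S860, F1196). Control points (SVG): P0=(293.801,75.643), P1=(149.945,117.516), P2=(18.446,165.781); sampled at t=k/3. Machine vertices: (293.801,154.892) → (199.270,126.266) → (107.485,96.220) → (18.446,64.754). Open path.

**Shape 4** — `<path>` line segment, stroke `#ff8800` → cut (S860, F1196). Machine vertices: (115.579,86.679) → (165.369,86.601). Open path.

**Shape 5** — `<path>` cubic bezier, stroke `#ff8800` → cut (S860, F1196). Control points (SVG): P0=(175.905,137.075), P1=(193.848,161.346), P2=(170.857,92.443), P3=(149.994,97.420); sampled at t=k/3. Machine vertices: (175.905,93.460) → (181.798,94.060) → (169.971,119.653) → (149.994,133.115). Open path.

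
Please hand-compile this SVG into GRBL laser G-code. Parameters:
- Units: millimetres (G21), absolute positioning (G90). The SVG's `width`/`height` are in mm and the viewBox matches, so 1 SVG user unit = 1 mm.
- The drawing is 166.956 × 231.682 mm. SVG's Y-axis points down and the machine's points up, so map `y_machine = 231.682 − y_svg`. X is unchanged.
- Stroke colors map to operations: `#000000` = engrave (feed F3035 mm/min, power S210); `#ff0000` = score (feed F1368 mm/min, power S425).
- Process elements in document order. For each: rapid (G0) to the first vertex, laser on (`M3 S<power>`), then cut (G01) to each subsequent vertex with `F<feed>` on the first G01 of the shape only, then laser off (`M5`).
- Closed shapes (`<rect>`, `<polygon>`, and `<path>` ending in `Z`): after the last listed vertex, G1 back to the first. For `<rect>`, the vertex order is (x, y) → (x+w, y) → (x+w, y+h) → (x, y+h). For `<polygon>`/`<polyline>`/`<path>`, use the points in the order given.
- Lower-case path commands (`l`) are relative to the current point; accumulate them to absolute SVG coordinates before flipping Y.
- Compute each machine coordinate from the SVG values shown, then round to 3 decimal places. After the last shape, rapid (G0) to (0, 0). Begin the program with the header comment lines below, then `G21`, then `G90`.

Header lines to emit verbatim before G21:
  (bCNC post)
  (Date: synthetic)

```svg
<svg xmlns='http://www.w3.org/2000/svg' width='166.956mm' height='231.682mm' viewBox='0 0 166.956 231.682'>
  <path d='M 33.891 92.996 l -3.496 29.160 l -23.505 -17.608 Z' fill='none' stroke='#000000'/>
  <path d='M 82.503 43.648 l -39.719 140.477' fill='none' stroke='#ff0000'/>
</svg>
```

1 u = 1 mm; y_m = 231.682 − y.

[1] `<path>` regular polygon, #000000→engrave S210 F3035: (33.891,138.686) → (30.395,109.526) → (6.890,127.134) → (33.891,138.686) (closed)

[2] `<path>` line segment, #ff0000→score S425 F1368: (82.503,188.034) → (42.784,47.557)

(bCNC post)
(Date: synthetic)
G21
G90
G0 X33.891 Y138.686
M3 S210
G01 X30.395 Y109.526 F3035
G01 X6.890 Y127.134
G01 X33.891 Y138.686
M5
G0 X82.503 Y188.034
M3 S425
G01 X42.784 Y47.557 F1368
M5
G0 X0.000 Y0.000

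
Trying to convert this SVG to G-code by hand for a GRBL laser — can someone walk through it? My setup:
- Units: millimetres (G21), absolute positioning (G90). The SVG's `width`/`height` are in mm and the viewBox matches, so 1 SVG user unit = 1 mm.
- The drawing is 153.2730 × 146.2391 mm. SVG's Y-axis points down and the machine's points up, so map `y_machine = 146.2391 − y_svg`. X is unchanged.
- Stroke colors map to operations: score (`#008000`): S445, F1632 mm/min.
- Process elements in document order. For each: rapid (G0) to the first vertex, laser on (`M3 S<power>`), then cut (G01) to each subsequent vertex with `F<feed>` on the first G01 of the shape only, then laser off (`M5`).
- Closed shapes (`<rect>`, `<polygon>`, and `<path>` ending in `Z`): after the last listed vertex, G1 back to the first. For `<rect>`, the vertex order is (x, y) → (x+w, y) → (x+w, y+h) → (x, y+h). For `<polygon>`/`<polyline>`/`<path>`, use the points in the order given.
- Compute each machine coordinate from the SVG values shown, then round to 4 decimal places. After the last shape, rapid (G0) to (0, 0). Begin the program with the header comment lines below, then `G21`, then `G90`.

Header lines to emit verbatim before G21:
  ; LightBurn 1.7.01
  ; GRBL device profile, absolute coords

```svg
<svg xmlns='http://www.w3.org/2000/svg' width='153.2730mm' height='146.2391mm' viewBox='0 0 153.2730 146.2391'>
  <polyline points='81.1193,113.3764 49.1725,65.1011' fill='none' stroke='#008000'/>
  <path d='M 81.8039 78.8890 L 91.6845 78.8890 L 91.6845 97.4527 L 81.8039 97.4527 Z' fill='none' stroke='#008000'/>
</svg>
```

1 u = 1 mm; y_m = 146.2391 − y.

[1] `<polyline>` line segment, #008000→score S445 F1632: (81.1193,32.8627) → (49.1725,81.1380)

[2] `<path>` rectangle, #008000→score S445 F1632: (81.8039,67.3501) → (91.6845,67.3501) → (91.6845,48.7864) → (81.8039,48.7864) → (81.8039,67.3501) (closed)

; LightBurn 1.7.01
; GRBL device profile, absolute coords
G21
G90
G0 X81.1193 Y32.8627
M3 S445
G01 X49.1725 Y81.1380 F1632
M5
G0 X81.8039 Y67.3501
M3 S445
G01 X91.6845 Y67.3501 F1632
G01 X91.6845 Y48.7864
G01 X81.8039 Y48.7864
G01 X81.8039 Y67.3501
M5
G0 X0.0000 Y0.0000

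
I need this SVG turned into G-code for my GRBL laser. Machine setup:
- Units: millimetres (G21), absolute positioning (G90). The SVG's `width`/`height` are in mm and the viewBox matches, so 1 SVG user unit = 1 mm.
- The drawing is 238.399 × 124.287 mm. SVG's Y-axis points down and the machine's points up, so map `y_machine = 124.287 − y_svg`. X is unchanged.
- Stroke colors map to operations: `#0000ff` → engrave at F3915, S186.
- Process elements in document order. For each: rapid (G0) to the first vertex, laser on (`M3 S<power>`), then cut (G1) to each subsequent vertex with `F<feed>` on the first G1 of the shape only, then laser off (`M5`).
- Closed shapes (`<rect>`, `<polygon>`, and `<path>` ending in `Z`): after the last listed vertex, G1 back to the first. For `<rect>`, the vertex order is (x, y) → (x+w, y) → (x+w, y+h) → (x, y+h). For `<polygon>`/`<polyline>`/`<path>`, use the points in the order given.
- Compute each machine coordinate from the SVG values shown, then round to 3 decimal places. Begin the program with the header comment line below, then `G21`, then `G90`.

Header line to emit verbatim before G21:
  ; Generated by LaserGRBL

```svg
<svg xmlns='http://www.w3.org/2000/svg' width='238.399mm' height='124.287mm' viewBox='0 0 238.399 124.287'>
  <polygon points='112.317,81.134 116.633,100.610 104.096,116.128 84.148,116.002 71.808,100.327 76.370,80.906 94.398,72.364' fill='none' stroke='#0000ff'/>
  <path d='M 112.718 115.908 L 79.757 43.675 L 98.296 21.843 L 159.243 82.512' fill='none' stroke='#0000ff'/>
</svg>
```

; Generated by LaserGRBL
G21
G90
G0 X112.317 Y43.153
M3 S186
G1 X116.633 Y23.677 F3915
G1 X104.096 Y8.159
G1 X84.148 Y8.285
G1 X71.808 Y23.960
G1 X76.370 Y43.381
G1 X94.398 Y51.923
G1 X112.317 Y43.153
M5
G0 X112.718 Y8.379
M3 S186
G1 X79.757 Y80.612 F3915
G1 X98.296 Y102.444
G1 X159.243 Y41.775
M5

1 u = 1 mm; y_m = 124.287 − y.

[1] `<polygon>` regular polygon, #0000ff→engrave S186 F3915: (112.317,43.153) → (116.633,23.677) → (104.096,8.159) → (84.148,8.285) → (71.808,23.960) → (76.370,43.381) → (94.398,51.923) → (112.317,43.153) (closed)

[2] `<path>` open polyline, #0000ff→engrave S186 F3915: (112.718,8.379) → (79.757,80.612) → (98.296,102.444) → (159.243,41.775)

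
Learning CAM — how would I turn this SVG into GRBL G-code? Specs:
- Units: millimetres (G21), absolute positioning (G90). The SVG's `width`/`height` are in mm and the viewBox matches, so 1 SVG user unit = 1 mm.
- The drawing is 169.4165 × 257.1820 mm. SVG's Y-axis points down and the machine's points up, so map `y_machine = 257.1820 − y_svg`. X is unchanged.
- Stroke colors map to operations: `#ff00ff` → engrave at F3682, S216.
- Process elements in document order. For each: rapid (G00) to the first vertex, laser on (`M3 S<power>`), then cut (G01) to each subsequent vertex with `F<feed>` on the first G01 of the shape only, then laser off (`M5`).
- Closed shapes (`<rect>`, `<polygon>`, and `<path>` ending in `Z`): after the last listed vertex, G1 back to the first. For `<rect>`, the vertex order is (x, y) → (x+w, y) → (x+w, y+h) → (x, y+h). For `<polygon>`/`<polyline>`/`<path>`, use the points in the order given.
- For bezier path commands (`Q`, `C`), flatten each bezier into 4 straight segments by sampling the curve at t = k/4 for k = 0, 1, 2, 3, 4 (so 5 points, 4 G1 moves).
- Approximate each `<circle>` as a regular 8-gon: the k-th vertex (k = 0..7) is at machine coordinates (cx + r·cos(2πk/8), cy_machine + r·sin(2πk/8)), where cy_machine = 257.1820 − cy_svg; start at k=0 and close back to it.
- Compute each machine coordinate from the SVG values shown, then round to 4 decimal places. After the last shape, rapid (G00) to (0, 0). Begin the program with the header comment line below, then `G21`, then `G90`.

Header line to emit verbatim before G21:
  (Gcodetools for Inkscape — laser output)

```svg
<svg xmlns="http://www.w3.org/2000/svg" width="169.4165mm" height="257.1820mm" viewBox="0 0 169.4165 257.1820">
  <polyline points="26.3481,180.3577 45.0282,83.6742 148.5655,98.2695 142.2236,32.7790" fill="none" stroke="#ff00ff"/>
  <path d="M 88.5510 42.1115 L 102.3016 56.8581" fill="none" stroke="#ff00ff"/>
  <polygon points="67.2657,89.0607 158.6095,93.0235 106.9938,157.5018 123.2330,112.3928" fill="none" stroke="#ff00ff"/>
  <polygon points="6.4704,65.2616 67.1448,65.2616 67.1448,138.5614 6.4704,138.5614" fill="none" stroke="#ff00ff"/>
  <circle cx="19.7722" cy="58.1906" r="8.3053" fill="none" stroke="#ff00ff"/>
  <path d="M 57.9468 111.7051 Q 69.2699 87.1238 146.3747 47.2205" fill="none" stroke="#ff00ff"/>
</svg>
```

(Gcodetools for Inkscape — laser output)
G21
G90
G00 X26.3481 Y76.8243
M3 S216
G01 X45.0282 Y173.5078 F3682
G01 X148.5655 Y158.9125
G01 X142.2236 Y224.4030
M5
G00 X88.5510 Y215.0705
M3 S216
G01 X102.3016 Y200.3239 F3682
M5
G00 X67.2657 Y168.1213
M3 S216
G01 X158.6095 Y164.1585 F3682
G01 X106.9938 Y99.6802
G01 X123.2330 Y144.7892
G01 X67.2657 Y168.1213
M5
G00 X6.4704 Y191.9204
M3 S216
G01 X67.1448 Y191.9204 F3682
G01 X67.1448 Y118.6206
G01 X6.4704 Y118.6206
G01 X6.4704 Y191.9204
M5
G00 X28.0775 Y198.9914
M3 S216
G01 X25.6449 Y204.8641 F3682
G01 X19.7722 Y207.2967
G01 X13.8995 Y204.8641
G01 X11.4669 Y198.9914
G01 X13.8995 Y193.1187
G01 X19.7722 Y190.6861
G01 X25.6449 Y193.1187
G01 X28.0775 Y198.9914
M5
G00 X57.9468 Y145.4769
M3 S216
G01 X67.7197 Y158.7252 F3682
G01 X85.7153 Y173.8887
G01 X111.9337 Y190.9675
G01 X146.3747 Y209.9615
M5
G00 X0.0000 Y0.0000

1 u = 1 mm; y_m = 257.1820 − y.

[1] `<polyline>` open polyline, #ff00ff→engrave S216 F3682: (26.3481,76.8243) → (45.0282,173.5078) → (148.5655,158.9125) → (142.2236,224.4030)

[2] `<path>` line segment, #ff00ff→engrave S216 F3682: (88.5510,215.0705) → (102.3016,200.3239)

[3] `<polygon>` closed polygon, #ff00ff→engrave S216 F3682: (67.2657,168.1213) → (158.6095,164.1585) → (106.9938,99.6802) → (123.2330,144.7892) → (67.2657,168.1213) (closed)

[4] `<polygon>` rectangle, #ff00ff→engrave S216 F3682: (6.4704,191.9204) → (67.1448,191.9204) → (67.1448,118.6206) → (6.4704,118.6206) → (6.4704,191.9204) (closed)

[5] `<circle>` circle, #ff00ff→engrave S216 F3682: (28.0775,198.9914) → (25.6449,204.8641) → (19.7722,207.2967) → (13.8995,204.8641) → (11.4669,198.9914) → (13.8995,193.1187) → (19.7722,190.6861) → (25.6449,193.1187) → (28.0775,198.9914) (closed)

[6] `<path>` quadratic bezier, #ff00ff→engrave S216 F3682: (57.9468,145.4769) → (67.7197,158.7252) → (85.7153,173.8887) → (111.9337,190.9675) → (146.3747,209.9615)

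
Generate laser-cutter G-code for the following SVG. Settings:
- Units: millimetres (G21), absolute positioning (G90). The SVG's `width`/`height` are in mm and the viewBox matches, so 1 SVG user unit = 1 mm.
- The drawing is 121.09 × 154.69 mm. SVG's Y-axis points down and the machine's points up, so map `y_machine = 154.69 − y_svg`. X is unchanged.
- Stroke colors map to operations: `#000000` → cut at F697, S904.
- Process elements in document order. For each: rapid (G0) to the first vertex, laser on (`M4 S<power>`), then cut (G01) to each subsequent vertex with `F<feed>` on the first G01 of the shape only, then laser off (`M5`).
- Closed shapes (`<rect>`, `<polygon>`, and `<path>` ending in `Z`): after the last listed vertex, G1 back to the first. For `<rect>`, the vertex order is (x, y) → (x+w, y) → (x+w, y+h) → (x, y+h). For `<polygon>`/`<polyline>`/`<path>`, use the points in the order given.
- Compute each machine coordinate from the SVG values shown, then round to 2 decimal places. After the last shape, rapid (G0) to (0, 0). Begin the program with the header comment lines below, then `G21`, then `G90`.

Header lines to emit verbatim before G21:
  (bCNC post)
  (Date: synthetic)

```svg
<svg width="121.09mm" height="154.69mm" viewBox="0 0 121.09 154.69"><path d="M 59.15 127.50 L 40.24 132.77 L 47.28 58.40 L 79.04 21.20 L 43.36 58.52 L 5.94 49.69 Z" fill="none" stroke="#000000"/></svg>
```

(bCNC post)
(Date: synthetic)
G21
G90
G0 X59.15 Y27.19
M4 S904
G01 X40.24 Y21.92 F697
G01 X47.28 Y96.29
G01 X79.04 Y133.49
G01 X43.36 Y96.17
G01 X5.94 Y105.00
G01 X59.15 Y27.19
M5
G0 X0.00 Y0.00

viewBox `0 0 121.09 154.69` with mm width/height → 1 unit = 1 mm. Flip: y_m = 154.69 − y_svg.

**Shape 1** — `<path>` closed polygon, stroke `#000000` → cut (S904, F697). Machine vertices: (59.15,27.19) → (40.24,21.92) → (47.28,96.29) → (79.04,133.49) → (43.36,96.17) → (5.94,105.00) → (59.15,27.19). Closed: final G1 returns to the first vertex.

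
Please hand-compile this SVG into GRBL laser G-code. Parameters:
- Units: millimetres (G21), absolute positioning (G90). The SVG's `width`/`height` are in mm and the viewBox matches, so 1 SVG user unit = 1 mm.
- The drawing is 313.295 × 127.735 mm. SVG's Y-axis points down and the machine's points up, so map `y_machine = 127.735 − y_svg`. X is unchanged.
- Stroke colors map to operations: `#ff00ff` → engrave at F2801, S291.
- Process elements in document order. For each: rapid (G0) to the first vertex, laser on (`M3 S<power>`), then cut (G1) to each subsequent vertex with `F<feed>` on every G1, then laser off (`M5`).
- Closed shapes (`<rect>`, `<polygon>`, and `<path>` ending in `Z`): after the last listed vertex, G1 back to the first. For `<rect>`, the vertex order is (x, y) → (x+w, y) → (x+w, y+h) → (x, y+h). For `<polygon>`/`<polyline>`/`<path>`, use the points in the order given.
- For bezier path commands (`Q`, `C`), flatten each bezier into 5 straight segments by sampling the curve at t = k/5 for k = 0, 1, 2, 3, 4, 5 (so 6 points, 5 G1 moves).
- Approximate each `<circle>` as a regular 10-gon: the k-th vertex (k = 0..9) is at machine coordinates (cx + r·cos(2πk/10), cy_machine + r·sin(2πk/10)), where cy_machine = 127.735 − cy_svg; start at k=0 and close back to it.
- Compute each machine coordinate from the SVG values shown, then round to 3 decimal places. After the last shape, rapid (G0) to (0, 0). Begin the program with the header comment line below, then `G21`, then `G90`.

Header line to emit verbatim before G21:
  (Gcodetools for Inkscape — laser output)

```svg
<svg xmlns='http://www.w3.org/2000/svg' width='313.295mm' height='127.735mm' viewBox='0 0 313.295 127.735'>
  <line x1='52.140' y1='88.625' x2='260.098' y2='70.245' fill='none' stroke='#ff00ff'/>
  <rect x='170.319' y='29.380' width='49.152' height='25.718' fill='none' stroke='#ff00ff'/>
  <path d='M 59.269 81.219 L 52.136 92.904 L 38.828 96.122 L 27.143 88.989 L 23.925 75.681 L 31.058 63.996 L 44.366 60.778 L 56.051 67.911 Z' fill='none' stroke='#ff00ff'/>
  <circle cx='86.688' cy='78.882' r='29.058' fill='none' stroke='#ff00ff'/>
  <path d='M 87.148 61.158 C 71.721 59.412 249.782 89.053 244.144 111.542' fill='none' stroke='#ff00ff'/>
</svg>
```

1 u = 1 mm; y_m = 127.735 − y.

[1] `<line>` line segment, #ff00ff→engrave S291 F2801: (52.140,39.110) → (260.098,57.490)

[2] `<rect>` rectangle, #ff00ff→engrave S291 F2801: (170.319,98.355) → (219.471,98.355) → (219.471,72.637) → (170.319,72.637) → (170.319,98.355) (closed)

[3] `<path>` regular polygon, #ff00ff→engrave S291 F2801: (59.269,46.516) → (52.136,34.831) → (38.828,31.613) → (27.143,38.746) → (23.925,52.054) → (31.058,63.739) → (44.366,66.957) → (56.051,59.824) → (59.269,46.516) (closed)

[4] `<circle>` circle, #ff00ff→engrave S291 F2801: (115.746,48.853) → (110.196,65.933) → (95.667,76.489) → (77.709,76.489) → (63.180,65.933) → (57.630,48.853) → (63.180,31.773) → (77.709,21.217) → (95.667,21.217) → (110.196,31.773) → (115.746,48.853) (closed)

[5] `<path>` cubic bezier, #ff00ff→engrave S291 F2801: (87.148,66.577) → (98.093,64.166) → (137.370,56.073) → (186.874,44.146) → (228.500,30.236) → (244.144,16.193)

(Gcodetools for Inkscape — laser output)
G21
G90
G0 X52.140 Y39.110
M3 S291
G1 X260.098 Y57.490 F2801
M5
G0 X170.319 Y98.355
M3 S291
G1 X219.471 Y98.355 F2801
G1 X219.471 Y72.637 F2801
G1 X170.319 Y72.637 F2801
G1 X170.319 Y98.355 F2801
M5
G0 X59.269 Y46.516
M3 S291
G1 X52.136 Y34.831 F2801
G1 X38.828 Y31.613 F2801
G1 X27.143 Y38.746 F2801
G1 X23.925 Y52.054 F2801
G1 X31.058 Y63.739 F2801
G1 X44.366 Y66.957 F2801
G1 X56.051 Y59.824 F2801
G1 X59.269 Y46.516 F2801
M5
G0 X115.746 Y48.853
M3 S291
G1 X110.196 Y65.933 F2801
G1 X95.667 Y76.489 F2801
G1 X77.709 Y76.489 F2801
G1 X63.180 Y65.933 F2801
G1 X57.630 Y48.853 F2801
G1 X63.180 Y31.773 F2801
G1 X77.709 Y21.217 F2801
G1 X95.667 Y21.217 F2801
G1 X110.196 Y31.773 F2801
G1 X115.746 Y48.853 F2801
M5
G0 X87.148 Y66.577
M3 S291
G1 X98.093 Y64.166 F2801
G1 X137.370 Y56.073 F2801
G1 X186.874 Y44.146 F2801
G1 X228.500 Y30.236 F2801
G1 X244.144 Y16.193 F2801
M5
G0 X0.000 Y0.000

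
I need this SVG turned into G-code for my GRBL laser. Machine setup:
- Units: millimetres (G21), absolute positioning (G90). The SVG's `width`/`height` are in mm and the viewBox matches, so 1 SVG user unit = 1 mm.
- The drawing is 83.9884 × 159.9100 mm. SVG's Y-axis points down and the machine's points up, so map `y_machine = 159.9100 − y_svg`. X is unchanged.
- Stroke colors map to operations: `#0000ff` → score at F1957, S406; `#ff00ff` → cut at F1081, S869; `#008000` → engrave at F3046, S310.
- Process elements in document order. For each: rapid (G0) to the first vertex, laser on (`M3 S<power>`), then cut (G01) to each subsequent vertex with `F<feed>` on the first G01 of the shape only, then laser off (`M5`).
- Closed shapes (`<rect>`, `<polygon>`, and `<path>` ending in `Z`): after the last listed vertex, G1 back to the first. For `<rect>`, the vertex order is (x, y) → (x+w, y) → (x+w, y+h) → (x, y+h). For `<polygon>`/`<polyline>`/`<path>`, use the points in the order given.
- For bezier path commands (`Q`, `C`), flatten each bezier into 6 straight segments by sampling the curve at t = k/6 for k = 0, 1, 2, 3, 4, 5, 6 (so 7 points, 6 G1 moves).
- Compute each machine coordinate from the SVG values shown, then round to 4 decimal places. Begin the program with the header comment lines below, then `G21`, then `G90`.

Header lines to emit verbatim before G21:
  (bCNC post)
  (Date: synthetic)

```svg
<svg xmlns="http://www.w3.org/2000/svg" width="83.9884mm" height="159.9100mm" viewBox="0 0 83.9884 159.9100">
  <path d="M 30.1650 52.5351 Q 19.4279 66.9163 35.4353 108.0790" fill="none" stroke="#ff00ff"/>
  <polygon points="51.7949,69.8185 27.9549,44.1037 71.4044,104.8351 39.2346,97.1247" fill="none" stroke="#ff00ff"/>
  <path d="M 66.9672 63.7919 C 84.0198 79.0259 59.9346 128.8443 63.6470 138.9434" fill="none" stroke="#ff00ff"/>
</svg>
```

(bCNC post)
(Date: synthetic)
G21
G90
G0 X30.1650 Y107.3749
M3 S869
G01 X27.3289 Y101.8372 F1081
G01 X25.9785 Y94.8117
G01 X26.1140 Y86.2983
G01 X27.7353 Y76.2971
G01 X30.8424 Y64.8080
G01 X35.4353 Y51.8310
M5
G0 X51.7949 Y90.0915
M3 S869
G01 X27.9549 Y115.8063 F1081
G01 X71.4044 Y55.0749
G01 X39.2346 Y62.7853
G01 X51.7949 Y90.0915
M5
G0 X66.9672 Y96.1181
M3 S869
G01 X72.3845 Y85.9631 F1081
G01 X72.8604 Y72.1080
G01 X70.3097 Y56.6168
G01 X66.6473 Y41.5535
G01 X63.7881 Y28.9821
G01 X63.6470 Y20.9666
M5

1 u = 1 mm; y_m = 159.9100 − y.

[1] `<path>` quadratic bezier, #ff00ff→cut S869 F1081: (30.1650,107.3749) → (27.3289,101.8372) → (25.9785,94.8117) → (26.1140,86.2983) → (27.7353,76.2971) → (30.8424,64.8080) → (35.4353,51.8310)

[2] `<polygon>` closed polygon, #ff00ff→cut S869 F1081: (51.7949,90.0915) → (27.9549,115.8063) → (71.4044,55.0749) → (39.2346,62.7853) → (51.7949,90.0915) (closed)

[3] `<path>` cubic bezier, #ff00ff→cut S869 F1081: (66.9672,96.1181) → (72.3845,85.9631) → (72.8604,72.1080) → (70.3097,56.6168) → (66.6473,41.5535) → (63.7881,28.9821) → (63.6470,20.9666)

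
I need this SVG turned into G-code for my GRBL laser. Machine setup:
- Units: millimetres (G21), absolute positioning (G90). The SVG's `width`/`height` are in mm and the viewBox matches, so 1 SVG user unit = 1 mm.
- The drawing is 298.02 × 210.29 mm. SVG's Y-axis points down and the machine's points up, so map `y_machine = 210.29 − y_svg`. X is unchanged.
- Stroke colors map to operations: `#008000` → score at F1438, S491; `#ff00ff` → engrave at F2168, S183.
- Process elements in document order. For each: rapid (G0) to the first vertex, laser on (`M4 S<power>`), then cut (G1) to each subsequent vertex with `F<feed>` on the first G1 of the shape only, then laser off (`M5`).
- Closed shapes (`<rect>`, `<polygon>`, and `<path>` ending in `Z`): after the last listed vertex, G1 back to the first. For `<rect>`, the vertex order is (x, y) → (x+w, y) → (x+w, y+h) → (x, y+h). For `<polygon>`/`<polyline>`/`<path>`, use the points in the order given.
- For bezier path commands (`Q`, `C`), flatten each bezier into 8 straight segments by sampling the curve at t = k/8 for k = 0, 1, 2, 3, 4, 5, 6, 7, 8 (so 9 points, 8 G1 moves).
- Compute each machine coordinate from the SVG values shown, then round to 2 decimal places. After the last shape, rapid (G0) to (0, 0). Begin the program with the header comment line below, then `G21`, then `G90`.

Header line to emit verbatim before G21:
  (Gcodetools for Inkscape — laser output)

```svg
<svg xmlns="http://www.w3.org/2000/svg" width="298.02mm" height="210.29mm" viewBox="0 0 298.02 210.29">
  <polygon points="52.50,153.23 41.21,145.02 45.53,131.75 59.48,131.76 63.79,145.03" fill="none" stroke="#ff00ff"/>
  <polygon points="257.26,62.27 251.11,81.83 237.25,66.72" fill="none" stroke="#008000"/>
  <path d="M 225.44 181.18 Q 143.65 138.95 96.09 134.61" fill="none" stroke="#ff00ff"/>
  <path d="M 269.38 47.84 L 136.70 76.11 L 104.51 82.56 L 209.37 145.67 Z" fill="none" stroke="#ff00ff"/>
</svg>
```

(Gcodetools for Inkscape — laser output)
G21
G90
G0 X52.50 Y57.06
M4 S183
G1 X41.21 Y65.27 F2168
G1 X45.53 Y78.54
G1 X59.48 Y78.53
G1 X63.79 Y65.26
G1 X52.50 Y57.06
M5
G0 X257.26 Y148.02
M4 S491
G1 X251.11 Y128.46 F1438
G1 X237.25 Y143.57
G1 X257.26 Y148.02
M5
G0 X225.44 Y29.11
M4 S183
G1 X205.53 Y39.08 F2168
G1 X186.68 Y47.86
G1 X168.91 Y55.45
G1 X152.21 Y61.87
G1 X136.57 Y67.10
G1 X122.01 Y71.14
G1 X108.51 Y74.00
G1 X96.09 Y75.68
M5
G0 X269.38 Y162.45
M4 S183
G1 X136.70 Y134.18 F2168
G1 X104.51 Y127.73
G1 X209.37 Y64.62
G1 X269.38 Y162.45
M5
G0 X0.00 Y0.00

1 u = 1 mm; y_m = 210.29 − y.

[1] `<polygon>` regular polygon, #ff00ff→engrave S183 F2168: (52.50,57.06) → (41.21,65.27) → (45.53,78.54) → (59.48,78.53) → (63.79,65.26) → (52.50,57.06) (closed)

[2] `<polygon>` regular polygon, #008000→score S491 F1438: (257.26,148.02) → (251.11,128.46) → (237.25,143.57) → (257.26,148.02) (closed)

[3] `<path>` quadratic bezier, #ff00ff→engrave S183 F2168: (225.44,29.11) → (205.53,39.08) → (186.68,47.86) → (168.91,55.45) → (152.21,61.87) → (136.57,67.10) → (122.01,71.14) → (108.51,74.00) → (96.09,75.68)

[4] `<path>` closed polygon, #ff00ff→engrave S183 F2168: (269.38,162.45) → (136.70,134.18) → (104.51,127.73) → (209.37,64.62) → (269.38,162.45) (closed)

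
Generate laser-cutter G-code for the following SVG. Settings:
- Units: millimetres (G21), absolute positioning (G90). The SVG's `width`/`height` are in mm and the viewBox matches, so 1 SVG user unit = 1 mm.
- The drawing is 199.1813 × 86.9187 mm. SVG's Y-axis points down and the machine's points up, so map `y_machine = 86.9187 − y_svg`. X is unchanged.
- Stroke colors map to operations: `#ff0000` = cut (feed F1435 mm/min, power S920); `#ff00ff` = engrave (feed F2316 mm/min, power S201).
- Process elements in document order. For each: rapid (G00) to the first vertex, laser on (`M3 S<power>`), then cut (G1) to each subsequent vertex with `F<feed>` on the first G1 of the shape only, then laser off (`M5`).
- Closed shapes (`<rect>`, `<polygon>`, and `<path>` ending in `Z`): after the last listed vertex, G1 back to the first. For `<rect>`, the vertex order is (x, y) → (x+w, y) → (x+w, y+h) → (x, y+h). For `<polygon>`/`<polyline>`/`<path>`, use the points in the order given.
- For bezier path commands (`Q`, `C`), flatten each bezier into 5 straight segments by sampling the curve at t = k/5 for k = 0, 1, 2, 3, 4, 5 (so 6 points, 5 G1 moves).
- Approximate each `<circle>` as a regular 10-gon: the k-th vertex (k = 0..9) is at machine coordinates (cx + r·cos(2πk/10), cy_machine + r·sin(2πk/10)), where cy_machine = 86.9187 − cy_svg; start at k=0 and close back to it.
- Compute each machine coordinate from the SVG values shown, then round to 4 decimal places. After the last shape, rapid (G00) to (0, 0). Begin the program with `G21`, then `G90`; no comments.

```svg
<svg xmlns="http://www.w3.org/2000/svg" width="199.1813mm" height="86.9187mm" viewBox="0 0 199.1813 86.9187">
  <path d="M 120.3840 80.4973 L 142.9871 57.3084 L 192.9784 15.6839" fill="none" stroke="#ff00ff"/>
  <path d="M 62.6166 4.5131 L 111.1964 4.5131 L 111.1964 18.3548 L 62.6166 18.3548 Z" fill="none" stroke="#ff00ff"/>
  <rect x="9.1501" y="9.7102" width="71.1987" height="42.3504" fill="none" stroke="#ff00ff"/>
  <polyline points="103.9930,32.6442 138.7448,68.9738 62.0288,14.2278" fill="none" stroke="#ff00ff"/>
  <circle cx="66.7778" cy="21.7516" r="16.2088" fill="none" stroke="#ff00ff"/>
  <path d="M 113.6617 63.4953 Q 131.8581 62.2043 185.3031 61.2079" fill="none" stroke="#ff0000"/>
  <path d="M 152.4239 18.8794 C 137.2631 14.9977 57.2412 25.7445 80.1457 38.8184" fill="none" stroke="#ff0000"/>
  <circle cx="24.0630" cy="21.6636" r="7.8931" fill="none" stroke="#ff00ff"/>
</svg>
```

viewBox `0 0 199.1813 86.9187` with mm width/height → 1 unit = 1 mm. Flip: y_m = 86.9187 − y_svg.

**Shape 1** — `<path>` open polyline, stroke `#ff00ff` → engrave (S201, F2316). Machine vertices: (120.3840,6.4214) → (142.9871,29.6103) → (192.9784,71.2348). Open path.

**Shape 2** — `<path>` rectangle, stroke `#ff00ff` → engrave (S201, F2316). Machine vertices: (62.6166,82.4056) → (111.1964,82.4056) → (111.1964,68.5639) → (62.6166,68.5639) → (62.6166,82.4056). Closed: final G1 returns to the first vertex.

**Shape 3** — `<rect>` rectangle, stroke `#ff00ff` → engrave (S201, F2316). Machine vertices: (9.1501,77.2085) → (80.3488,77.2085) → (80.3488,34.8581) → (9.1501,34.8581) → (9.1501,77.2085). Closed: final G1 returns to the first vertex.

**Shape 4** — `<polyline>` open polyline, stroke `#ff00ff` → engrave (S201, F2316). Machine vertices: (103.9930,54.2745) → (138.7448,17.9449) → (62.0288,72.6909). Open path.

**Shape 5** — `<circle>` circle, stroke `#ff00ff` → engrave (S201, F2316). Machine vertices: (82.9866,65.1671) → (79.8910,74.6944) → (71.7866,80.5826) → (61.7690,80.5826) → (53.6646,74.6944) → (50.5690,65.1671) → (53.6646,55.6398) → (61.7690,49.7516) → (71.7866,49.7516) → (79.8910,55.6398) → (82.9866,65.1671). Closed: final G1 returns to the first vertex.

**Shape 6** — `<path>` quadratic bezier, stroke `#ff0000` → cut (S920, F1435). Control points (SVG): P0=(113.6617,63.4953), P1=(131.8581,62.2043), P2=(185.3031,61.2079); sampled at t=k/5. Machine vertices: (113.6617,23.4234) → (122.3502,23.9280) → (133.8586,24.4091) → (148.1869,24.8665) → (165.3350,25.3005) → (185.3031,25.7108). Open path.

**Shape 7** — `<path>` cubic bezier, stroke `#ff0000` → cut (S920, F1435). Control points (SVG): P0=(152.4239,18.8794), P1=(137.2631,14.9977), P2=(57.2412,25.7445), P3=(80.1457,38.8184); sampled at t=k/5. Machine vertices: (152.4239,68.0393) → (136.8864,68.7113) → (113.8360,66.4629) → (91.3266,61.8847) → (77.4119,55.5670) → (80.1457,48.1003). Open path.

**Shape 8** — `<circle>` circle, stroke `#ff00ff` → engrave (S201, F2316). Machine vertices: (31.9561,65.2551) → (30.4487,69.8945) → (26.5021,72.7619) → (21.6239,72.7619) → (17.6773,69.8945) → (16.1699,65.2551) → (17.6773,60.6157) → (21.6239,57.7483) → (26.5021,57.7483) → (30.4487,60.6157) → (31.9561,65.2551). Closed: final G1 returns to the first vertex.

G21
G90
G00 X120.3840 Y6.4214
M3 S201
G1 X142.9871 Y29.6103 F2316
G1 X192.9784 Y71.2348
M5
G00 X62.6166 Y82.4056
M3 S201
G1 X111.1964 Y82.4056 F2316
G1 X111.1964 Y68.5639
G1 X62.6166 Y68.5639
G1 X62.6166 Y82.4056
M5
G00 X9.1501 Y77.2085
M3 S201
G1 X80.3488 Y77.2085 F2316
G1 X80.3488 Y34.8581
G1 X9.1501 Y34.8581
G1 X9.1501 Y77.2085
M5
G00 X103.9930 Y54.2745
M3 S201
G1 X138.7448 Y17.9449 F2316
G1 X62.0288 Y72.6909
M5
G00 X82.9866 Y65.1671
M3 S201
G1 X79.8910 Y74.6944 F2316
G1 X71.7866 Y80.5826
G1 X61.7690 Y80.5826
G1 X53.6646 Y74.6944
G1 X50.5690 Y65.1671
G1 X53.6646 Y55.6398
G1 X61.7690 Y49.7516
G1 X71.7866 Y49.7516
G1 X79.8910 Y55.6398
G1 X82.9866 Y65.1671
M5
G00 X113.6617 Y23.4234
M3 S920
G1 X122.3502 Y23.9280 F1435
G1 X133.8586 Y24.4091
G1 X148.1869 Y24.8665
G1 X165.3350 Y25.3005
G1 X185.3031 Y25.7108
M5
G00 X152.4239 Y68.0393
M3 S920
G1 X136.8864 Y68.7113 F1435
G1 X113.8360 Y66.4629
G1 X91.3266 Y61.8847
G1 X77.4119 Y55.5670
G1 X80.1457 Y48.1003
M5
G00 X31.9561 Y65.2551
M3 S201
G1 X30.4487 Y69.8945 F2316
G1 X26.5021 Y72.7619
G1 X21.6239 Y72.7619
G1 X17.6773 Y69.8945
G1 X16.1699 Y65.2551
G1 X17.6773 Y60.6157
G1 X21.6239 Y57.7483
G1 X26.5021 Y57.7483
G1 X30.4487 Y60.6157
G1 X31.9561 Y65.2551
M5
G00 X0.0000 Y0.0000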